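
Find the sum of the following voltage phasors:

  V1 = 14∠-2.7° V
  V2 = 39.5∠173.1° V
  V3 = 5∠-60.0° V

Step 1 — Convert each phasor to rectangular form:
  V1 = 14·(cos(-2.7°) + j·sin(-2.7°)) = 13.98 - j0.6595 V
  V2 = 39.5·(cos(173.1°) + j·sin(173.1°)) = -39.21 + j4.745 V
  V3 = 5·(cos(-60.0°) + j·sin(-60.0°)) = 2.5 - j4.33 V
Step 2 — Sum components: V_total = -22.73 - j0.2442 V.
Step 3 — Convert to polar: |V_total| = 22.73 V, ∠V_total = -179.4°.

V_total = 22.73∠-179.4° V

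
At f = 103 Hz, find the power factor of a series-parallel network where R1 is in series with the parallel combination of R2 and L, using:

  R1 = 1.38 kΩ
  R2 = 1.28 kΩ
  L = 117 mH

Step 1 — Angular frequency: ω = 2π·f = 2π·103 = 647.2 rad/s.
Step 2 — Component impedances:
  R1: Z = R = 1380 Ω
  R2: Z = R = 1280 Ω
  L: Z = jωL = j·647.2·0.117 = 0 + j75.72 Ω
Step 3 — Parallel branch: R2 || L = 1/(1/R2 + 1/L) = 4.464 + j75.45 Ω.
Step 4 — Series with R1: Z_total = R1 + (R2 || L) = 1384 + j75.45 Ω = 1387∠3.1° Ω.
Step 5 — Power factor: PF = cos(φ) = Re(Z)/|Z| = 1384.46/1386.52 = 0.9985.
Step 6 — Type: Im(Z) = 75.45 ⇒ lagging (phase φ = 3.1°).

PF = 0.9985 (lagging, φ = 3.1°)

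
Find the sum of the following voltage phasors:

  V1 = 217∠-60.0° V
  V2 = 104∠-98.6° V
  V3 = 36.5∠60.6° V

Step 1 — Convert each phasor to rectangular form:
  V1 = 217·(cos(-60.0°) + j·sin(-60.0°)) = 108.5 - j187.9 V
  V2 = 104·(cos(-98.6°) + j·sin(-98.6°)) = -15.55 - j102.8 V
  V3 = 36.5·(cos(60.6°) + j·sin(60.6°)) = 17.92 + j31.8 V
Step 2 — Sum components: V_total = 110.9 - j259 V.
Step 3 — Convert to polar: |V_total| = 281.7 V, ∠V_total = -66.8°.

V_total = 281.7∠-66.8° V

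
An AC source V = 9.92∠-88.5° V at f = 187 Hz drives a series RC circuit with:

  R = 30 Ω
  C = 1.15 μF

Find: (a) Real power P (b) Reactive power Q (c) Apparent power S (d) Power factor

Step 1 — Angular frequency: ω = 2π·f = 2π·187 = 1175 rad/s.
Step 2 — Component impedances:
  R: Z = R = 30 Ω
  C: Z = 1/(jωC) = -j/(ω·C) = 0 - j740.1 Ω
Step 3 — Series combination: Z_total = R + C = 30 - j740.1 Ω = 740.7∠-87.7° Ω.
Step 4 — Source phasor: V = 9.92∠-88.5° V = 0.2597 - j9.917 V.
Step 5 — Current: I = V / Z = 0.01339 - j0.000192 A = 0.01339∠-0.8° A.
Step 6 — Complex power: S = V·I* = 0.005381 - j0.1327 VA.
Step 7 — Real power: P = Re(S) = 0.005381 W.
Step 8 — Reactive power: Q = Im(S) = -0.1327 VAR.
Step 9 — Apparent power: |S| = 0.1329 VA.
Step 10 — Power factor: PF = P/|S| = 0.0405 (leading).

(a) P = 0.005381 W  (b) Q = -0.1327 VAR  (c) S = 0.1329 VA  (d) PF = 0.0405 (leading)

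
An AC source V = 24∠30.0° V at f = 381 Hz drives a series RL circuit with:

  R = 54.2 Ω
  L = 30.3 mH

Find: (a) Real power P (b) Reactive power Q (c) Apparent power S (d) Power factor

Step 1 — Angular frequency: ω = 2π·f = 2π·381 = 2394 rad/s.
Step 2 — Component impedances:
  R: Z = R = 54.2 Ω
  L: Z = jωL = j·2394·0.0303 = 0 + j72.53 Ω
Step 3 — Series combination: Z_total = R + L = 54.2 + j72.53 Ω = 90.55∠53.2° Ω.
Step 4 — Source phasor: V = 24∠30.0° V = 20.78 + j12 V.
Step 5 — Current: I = V / Z = 0.2436 - j0.1046 A = 0.2651∠-23.2° A.
Step 6 — Complex power: S = V·I* = 3.808 + j5.096 VA.
Step 7 — Real power: P = Re(S) = 3.808 W.
Step 8 — Reactive power: Q = Im(S) = 5.096 VAR.
Step 9 — Apparent power: |S| = 6.361 VA.
Step 10 — Power factor: PF = P/|S| = 0.5986 (lagging).

(a) P = 3.808 W  (b) Q = 5.096 VAR  (c) S = 6.361 VA  (d) PF = 0.5986 (lagging)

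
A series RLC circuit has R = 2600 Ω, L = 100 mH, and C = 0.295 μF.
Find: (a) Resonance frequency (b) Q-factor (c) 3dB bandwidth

Step 1 — Resonance condition Im(Z)=0 gives ω₀ = 1/√(LC).
Step 2 — ω₀ = 1/√(0.1·2.95e-07) = 5822 rad/s.
Step 3 — f₀ = ω₀/(2π) = 926.6 Hz.
Step 4 — Series Q: Q = ω₀L/R = 5822·0.1/2600 = 0.2239.
Step 5 — 3dB bandwidth: Δω = ω₀/Q = 2.6e+04 rad/s; BW = Δω/(2π) = 4138 Hz.

(a) f₀ = 926.6 Hz  (b) Q = 0.2239  (c) BW = 4138 Hz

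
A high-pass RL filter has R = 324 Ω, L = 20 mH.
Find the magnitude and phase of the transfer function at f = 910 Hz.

Step 1 — Angular frequency: ω = 2π·910 = 5718 rad/s.
Step 2 — Transfer function: H(jω) = jωL/(R + jωL).
Step 3 — Numerator jωL = j·114.4; denominator R + jωL = 324 + j114.4.
Step 4 — H = 0.1108 + j0.3138.
Step 5 — Magnitude: |H| = 0.3328 (-9.6 dB); phase: φ = 70.6°.

|H| = 0.3328 (-9.6 dB), φ = 70.6°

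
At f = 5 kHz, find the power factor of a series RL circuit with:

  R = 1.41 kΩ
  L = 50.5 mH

Step 1 — Angular frequency: ω = 2π·f = 2π·5000 = 3.142e+04 rad/s.
Step 2 — Component impedances:
  R: Z = R = 1410 Ω
  L: Z = jωL = j·3.142e+04·0.0505 = 0 + j1587 Ω
Step 3 — Series combination: Z_total = R + L = 1410 + j1587 Ω = 2123∠48.4° Ω.
Step 4 — Power factor: PF = cos(φ) = Re(Z)/|Z| = 1410/2122.5 = 0.6643.
Step 5 — Type: Im(Z) = 1587 ⇒ lagging (phase φ = 48.4°).

PF = 0.6643 (lagging, φ = 48.4°)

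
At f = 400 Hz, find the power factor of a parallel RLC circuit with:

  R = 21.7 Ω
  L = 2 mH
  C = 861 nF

Step 1 — Angular frequency: ω = 2π·f = 2π·400 = 2513 rad/s.
Step 2 — Component impedances:
  R: Z = R = 21.7 Ω
  L: Z = jωL = j·2513·0.002 = 0 + j5.027 Ω
  C: Z = 1/(jωC) = -j/(ω·C) = 0 - j462.1 Ω
Step 3 — Parallel combination: 1/Z_total = 1/R + 1/L + 1/C; Z_total = 1.128 + j4.818 Ω = 4.948∠76.8° Ω.
Step 4 — Power factor: PF = cos(φ) = Re(Z)/|Z| = 1.128/4.948 = 0.228.
Step 5 — Type: Im(Z) = 4.818 ⇒ lagging (phase φ = 76.8°).

PF = 0.228 (lagging, φ = 76.8°)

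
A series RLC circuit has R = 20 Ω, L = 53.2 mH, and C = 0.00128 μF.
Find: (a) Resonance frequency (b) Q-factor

Step 1 — Resonance condition Im(Z)=0 gives ω₀ = 1/√(LC).
Step 2 — ω₀ = 1/√(0.0532·1.28e-09) = 1.212e+05 rad/s.
Step 3 — f₀ = ω₀/(2π) = 1.929e+04 Hz.
Step 4 — Series Q: Q = ω₀L/R = 1.212e+05·0.0532/20 = 322.3.

(a) f₀ = 1.929e+04 Hz  (b) Q = 322.3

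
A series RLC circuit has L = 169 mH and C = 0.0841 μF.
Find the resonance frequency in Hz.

Step 1 — Resonance condition Im(Z)=0 gives ω₀ = 1/√(LC).
Step 2 — ω₀ = 1/√(0.169·8.41e-08) = 8388 rad/s.
Step 3 — f₀ = ω₀/(2π) = 1335 Hz.

f₀ = 1335 Hz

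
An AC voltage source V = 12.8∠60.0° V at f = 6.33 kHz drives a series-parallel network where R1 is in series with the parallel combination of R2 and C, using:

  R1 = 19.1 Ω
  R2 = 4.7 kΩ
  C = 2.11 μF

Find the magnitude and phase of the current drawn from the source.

Step 1 — Angular frequency: ω = 2π·f = 2π·6330 = 3.977e+04 rad/s.
Step 2 — Component impedances:
  R1: Z = R = 19.1 Ω
  R2: Z = R = 4700 Ω
  C: Z = 1/(jωC) = -j/(ω·C) = 0 - j11.92 Ω
Step 3 — Parallel branch: R2 || C = 1/(1/R2 + 1/C) = 0.03021 - j11.92 Ω.
Step 4 — Series with R1: Z_total = R1 + (R2 || C) = 19.13 - j11.92 Ω = 22.54∠-31.9° Ω.
Step 5 — Source phasor: V = 12.8∠60.0° V = 6.4 + j11.09 V.
Step 6 — Ohm's law: I = V / Z_total = (6.4 + j11.09) / (19.13 - j11.92) = -0.01901 + j0.5676 A.
Step 7 — Convert to polar: |I| = 0.5679 A, ∠I = 91.9°.

I = 0.5679∠91.9° A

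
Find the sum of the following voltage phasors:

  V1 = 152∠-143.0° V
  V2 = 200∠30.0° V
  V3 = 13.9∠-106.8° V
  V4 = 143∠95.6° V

Step 1 — Convert each phasor to rectangular form:
  V1 = 152·(cos(-143.0°) + j·sin(-143.0°)) = -121.4 - j91.48 V
  V2 = 200·(cos(30.0°) + j·sin(30.0°)) = 173.2 + j100 V
  V3 = 13.9·(cos(-106.8°) + j·sin(-106.8°)) = -4.018 - j13.31 V
  V4 = 143·(cos(95.6°) + j·sin(95.6°)) = -13.95 + j142.3 V
Step 2 — Sum components: V_total = 33.84 + j137.5 V.
Step 3 — Convert to polar: |V_total| = 141.6 V, ∠V_total = 76.2°.

V_total = 141.6∠76.2° V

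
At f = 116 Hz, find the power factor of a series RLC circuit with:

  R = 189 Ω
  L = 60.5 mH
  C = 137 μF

Step 1 — Angular frequency: ω = 2π·f = 2π·116 = 728.8 rad/s.
Step 2 — Component impedances:
  R: Z = R = 189 Ω
  L: Z = jωL = j·728.8·0.0605 = 0 + j44.1 Ω
  C: Z = 1/(jωC) = -j/(ω·C) = 0 - j10.01 Ω
Step 3 — Series combination: Z_total = R + L + C = 189 + j34.08 Ω = 192∠10.2° Ω.
Step 4 — Power factor: PF = cos(φ) = Re(Z)/|Z| = 189/192.05 = 0.9841.
Step 5 — Type: Im(Z) = 34.08 ⇒ lagging (phase φ = 10.2°).

PF = 0.9841 (lagging, φ = 10.2°)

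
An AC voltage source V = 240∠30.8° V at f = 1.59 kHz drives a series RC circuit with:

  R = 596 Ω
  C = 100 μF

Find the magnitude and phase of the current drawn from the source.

Step 1 — Angular frequency: ω = 2π·f = 2π·1590 = 9990 rad/s.
Step 2 — Component impedances:
  R: Z = R = 596 Ω
  C: Z = 1/(jωC) = -j/(ω·C) = 0 - j1.001 Ω
Step 3 — Series combination: Z_total = R + C = 596 - j1.001 Ω = 596∠-0.1° Ω.
Step 4 — Source phasor: V = 240∠30.8° V = 206.2 + j122.9 V.
Step 5 — Ohm's law: I = V / Z_total = (206.2 + j122.9) / (596 - j1.001) = 0.3455 + j0.2068 A.
Step 6 — Convert to polar: |I| = 0.4027 A, ∠I = 30.9°.

I = 0.4027∠30.9° A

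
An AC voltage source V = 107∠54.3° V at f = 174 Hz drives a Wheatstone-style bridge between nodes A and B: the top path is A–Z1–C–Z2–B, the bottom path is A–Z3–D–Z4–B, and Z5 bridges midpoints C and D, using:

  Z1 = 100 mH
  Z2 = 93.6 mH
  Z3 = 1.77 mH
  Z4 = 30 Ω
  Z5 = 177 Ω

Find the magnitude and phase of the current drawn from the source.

Step 1 — Angular frequency: ω = 2π·f = 2π·174 = 1093 rad/s.
Step 2 — Component impedances:
  Z1: Z = jωL = j·1093·0.1 = 0 + j109.3 Ω
  Z2: Z = jωL = j·1093·0.0936 = 0 + j102.3 Ω
  Z3: Z = jωL = j·1093·0.00177 = 0 + j1.935 Ω
  Z4: Z = R = 30 Ω
  Z5: Z = R = 177 Ω
Step 3 — Bridge requires nodal analysis (the Z5 bridge couples midpoints C and D, so the two paths cannot be reduced to a simple series/parallel combination). Setting node B to ground and injecting 1 A at node A, the 3-node admittance system at A, C, D solves to V_A = Z_AB = 27.7 + j6.128 Ω = 28.37∠12.5° Ω.
Step 4 — Source phasor: V = 107∠54.3° V = 62.44 + j86.89 V.
Step 5 — Ohm's law: I = V / Z_total = (62.44 + j86.89) / (27.7 + j6.128) = 2.811 + j2.515 A.
Step 6 — Convert to polar: |I| = 3.772 A, ∠I = 41.8°.

I = 3.772∠41.8° A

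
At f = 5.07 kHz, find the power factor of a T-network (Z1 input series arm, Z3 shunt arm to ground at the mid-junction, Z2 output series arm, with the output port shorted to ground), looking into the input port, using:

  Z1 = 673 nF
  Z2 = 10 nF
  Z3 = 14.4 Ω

Step 1 — Angular frequency: ω = 2π·f = 2π·5070 = 3.186e+04 rad/s.
Step 2 — Component impedances:
  Z1: Z = 1/(jωC) = -j/(ω·C) = 0 - j46.64 Ω
  Z2: Z = 1/(jωC) = -j/(ω·C) = 0 - j3139 Ω
  Z3: Z = R = 14.4 Ω
Step 3 — With the output port shorted to ground, the output series arm Z2 runs from the junction to ground; the shunt arm Z3 also runs from the junction to ground. They appear in parallel: Z3 || Z2 = 14.4 - j0.06605 Ω.
Step 4 — Series with input arm Z1: Z_in = Z1 + (Z3 || Z2) = 14.4 - j46.71 Ω = 48.88∠-72.9° Ω.
Step 5 — Power factor: PF = cos(φ) = Re(Z)/|Z| = 14.4/48.88 = 0.2946.
Step 6 — Type: Im(Z) = -46.71 ⇒ leading (phase φ = -72.9°).

PF = 0.2946 (leading, φ = -72.9°)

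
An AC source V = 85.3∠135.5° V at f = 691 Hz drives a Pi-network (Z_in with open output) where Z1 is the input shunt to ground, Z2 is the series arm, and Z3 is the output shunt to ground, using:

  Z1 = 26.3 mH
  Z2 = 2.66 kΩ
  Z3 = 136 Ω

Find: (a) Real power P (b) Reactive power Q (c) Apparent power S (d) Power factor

Step 1 — Angular frequency: ω = 2π·f = 2π·691 = 4342 rad/s.
Step 2 — Component impedances:
  Z1: Z = jωL = j·4342·0.0263 = 0 + j114.2 Ω
  Z2: Z = R = 2660 Ω
  Z3: Z = R = 136 Ω
Step 3 — With open output, the series arm Z2 and the output shunt Z3 appear in series to ground: Z2 + Z3 = 2796 Ω.
Step 4 — Parallel with input shunt Z1: Z_in = Z1 || (Z2 + Z3) = 4.656 + j114 Ω = 114.1∠87.7° Ω.
Step 5 — Source phasor: V = 85.3∠135.5° V = -60.84 + j59.79 V.
Step 6 — Current: I = V / Z = 0.5018 + j0.5542 A = 0.7476∠47.8° A.
Step 7 — Complex power: S = V·I* = 2.602 + j63.72 VA.
Step 8 — Real power: P = Re(S) = 2.602 W.
Step 9 — Reactive power: Q = Im(S) = 63.72 VAR.
Step 10 — Apparent power: |S| = 63.77 VA.
Step 11 — Power factor: PF = P/|S| = 0.04081 (lagging).

(a) P = 2.602 W  (b) Q = 63.72 VAR  (c) S = 63.77 VA  (d) PF = 0.04081 (lagging)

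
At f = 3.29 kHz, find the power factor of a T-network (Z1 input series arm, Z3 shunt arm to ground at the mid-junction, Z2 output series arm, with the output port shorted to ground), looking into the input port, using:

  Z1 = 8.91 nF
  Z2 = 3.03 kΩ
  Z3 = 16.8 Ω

Step 1 — Angular frequency: ω = 2π·f = 2π·3290 = 2.067e+04 rad/s.
Step 2 — Component impedances:
  Z1: Z = 1/(jωC) = -j/(ω·C) = 0 - j5429 Ω
  Z2: Z = R = 3030 Ω
  Z3: Z = R = 16.8 Ω
Step 3 — With the output port shorted to ground, the output series arm Z2 runs from the junction to ground; the shunt arm Z3 also runs from the junction to ground. They appear in parallel: Z3 || Z2 = 16.71 Ω.
Step 4 — Series with input arm Z1: Z_in = Z1 + (Z3 || Z2) = 16.71 - j5429 Ω = 5429∠-89.8° Ω.
Step 5 — Power factor: PF = cos(φ) = Re(Z)/|Z| = 16.707/5429.4 = 0.003077.
Step 6 — Type: Im(Z) = -5429 ⇒ leading (phase φ = -89.8°).

PF = 0.003077 (leading, φ = -89.8°)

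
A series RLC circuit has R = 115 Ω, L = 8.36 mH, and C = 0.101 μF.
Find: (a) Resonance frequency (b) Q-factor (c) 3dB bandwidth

Step 1 — Resonance: ω₀ = 1/√(LC) = 1/√(0.00836·1.01e-07) = 3.441e+04 rad/s.
Step 2 — f₀ = ω₀/(2π) = 5477 Hz.
Step 3 — Series Q: Q = ω₀L/R = 3.441e+04·0.00836/115 = 2.502.
Step 4 — Bandwidth: Δω = ω₀/Q = 1.376e+04 rad/s; BW = Δω/(2π) = 2189 Hz.

(a) f₀ = 5477 Hz  (b) Q = 2.502  (c) BW = 2189 Hz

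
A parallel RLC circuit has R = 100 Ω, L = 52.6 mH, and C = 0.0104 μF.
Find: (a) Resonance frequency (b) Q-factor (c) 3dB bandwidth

Step 1 — Resonance: ω₀ = 1/√(LC) = 1/√(0.0526·1.04e-08) = 4.276e+04 rad/s.
Step 2 — f₀ = ω₀/(2π) = 6805 Hz.
Step 3 — Parallel Q: Q = R/(ω₀L) = 100/(4.276e+04·0.0526) = 0.04447.
Step 4 — Bandwidth: Δω = ω₀/Q = 9.615e+05 rad/s; BW = Δω/(2π) = 1.53e+05 Hz.

(a) f₀ = 6805 Hz  (b) Q = 0.04447  (c) BW = 1.53e+05 Hz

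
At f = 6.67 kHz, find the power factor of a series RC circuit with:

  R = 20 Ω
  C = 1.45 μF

Step 1 — Angular frequency: ω = 2π·f = 2π·6670 = 4.191e+04 rad/s.
Step 2 — Component impedances:
  R: Z = R = 20 Ω
  C: Z = 1/(jωC) = -j/(ω·C) = 0 - j16.46 Ω
Step 3 — Series combination: Z_total = R + C = 20 - j16.46 Ω = 25.9∠-39.4° Ω.
Step 4 — Power factor: PF = cos(φ) = Re(Z)/|Z| = 20/25.9 = 0.7722.
Step 5 — Type: Im(Z) = -16.46 ⇒ leading (phase φ = -39.4°).

PF = 0.7722 (leading, φ = -39.4°)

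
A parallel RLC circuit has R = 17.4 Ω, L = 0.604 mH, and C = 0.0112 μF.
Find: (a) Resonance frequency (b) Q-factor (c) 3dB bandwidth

Step 1 — Resonance: ω₀ = 1/√(LC) = 1/√(0.000604·1.12e-08) = 3.845e+05 rad/s.
Step 2 — f₀ = ω₀/(2π) = 6.119e+04 Hz.
Step 3 — Parallel Q: Q = R/(ω₀L) = 17.4/(3.845e+05·0.000604) = 0.07493.
Step 4 — Bandwidth: Δω = ω₀/Q = 5.131e+06 rad/s; BW = Δω/(2π) = 8.167e+05 Hz.

(a) f₀ = 6.119e+04 Hz  (b) Q = 0.07493  (c) BW = 8.167e+05 Hz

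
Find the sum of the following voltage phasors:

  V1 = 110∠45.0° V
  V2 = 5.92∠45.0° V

Step 1 — Convert each phasor to rectangular form:
  V1 = 110·(cos(45.0°) + j·sin(45.0°)) = 77.78 + j77.78 V
  V2 = 5.92·(cos(45.0°) + j·sin(45.0°)) = 4.186 + j4.186 V
Step 2 — Sum components: V_total = 81.97 + j81.97 V.
Step 3 — Convert to polar: |V_total| = 115.9 V, ∠V_total = 45.0°.

V_total = 115.9∠45.0° V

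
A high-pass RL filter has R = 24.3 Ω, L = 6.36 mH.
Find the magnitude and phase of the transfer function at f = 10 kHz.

Step 1 — Angular frequency: ω = 2π·1e+04 = 6.283e+04 rad/s.
Step 2 — Transfer function: H(jω) = jωL/(R + jωL).
Step 3 — Numerator jωL = j·399.6; denominator R + jωL = 24.3 + j399.6.
Step 4 — H = 0.9963 + j0.06059.
Step 5 — Magnitude: |H| = 0.9982 (-0.0 dB); phase: φ = 3.5°.

|H| = 0.9982 (-0.0 dB), φ = 3.5°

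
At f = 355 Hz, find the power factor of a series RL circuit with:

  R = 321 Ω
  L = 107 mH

Step 1 — Angular frequency: ω = 2π·f = 2π·355 = 2231 rad/s.
Step 2 — Component impedances:
  R: Z = R = 321 Ω
  L: Z = jωL = j·2231·0.107 = 0 + j238.7 Ω
Step 3 — Series combination: Z_total = R + L = 321 + j238.7 Ω = 400∠36.6° Ω.
Step 4 — Power factor: PF = cos(φ) = Re(Z)/|Z| = 321/400 = 0.8025.
Step 5 — Type: Im(Z) = 238.7 ⇒ lagging (phase φ = 36.6°).

PF = 0.8025 (lagging, φ = 36.6°)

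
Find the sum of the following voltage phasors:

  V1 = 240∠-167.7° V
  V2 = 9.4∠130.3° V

Step 1 — Convert each phasor to rectangular form:
  V1 = 240·(cos(-167.7°) + j·sin(-167.7°)) = -234.5 - j51.13 V
  V2 = 9.4·(cos(130.3°) + j·sin(130.3°)) = -6.08 + j7.169 V
Step 2 — Sum components: V_total = -240.6 - j43.96 V.
Step 3 — Convert to polar: |V_total| = 244.6 V, ∠V_total = -169.6°.

V_total = 244.6∠-169.6° V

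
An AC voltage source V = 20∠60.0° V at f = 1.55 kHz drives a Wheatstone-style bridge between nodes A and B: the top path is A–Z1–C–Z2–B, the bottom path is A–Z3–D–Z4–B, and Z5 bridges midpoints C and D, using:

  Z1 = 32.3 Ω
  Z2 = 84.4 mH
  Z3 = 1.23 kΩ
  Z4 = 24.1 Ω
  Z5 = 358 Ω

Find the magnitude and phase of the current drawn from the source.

Step 1 — Angular frequency: ω = 2π·f = 2π·1550 = 9739 rad/s.
Step 2 — Component impedances:
  Z1: Z = R = 32.3 Ω
  Z2: Z = jωL = j·9739·0.0844 = 0 + j822 Ω
  Z3: Z = R = 1230 Ω
  Z4: Z = R = 24.1 Ω
  Z5: Z = R = 358 Ω
Step 3 — Bridge requires nodal analysis (the Z5 bridge couples midpoints C and D, so the two paths cannot be reduced to a simple series/parallel combination). Setting node B to ground and injecting 1 A at node A, the 3-node admittance system at A, C, D solves to V_A = Z_AB = 285.8 + j93.76 Ω = 300.8∠18.2° Ω.
Step 4 — Source phasor: V = 20∠60.0° V = 10 + j17.32 V.
Step 5 — Ohm's law: I = V / Z_total = (10 + j17.32) / (285.8 + j93.76) = 0.04953 + j0.04435 A.
Step 6 — Convert to polar: |I| = 0.06649 A, ∠I = 41.8°.

I = 0.06649∠41.8° A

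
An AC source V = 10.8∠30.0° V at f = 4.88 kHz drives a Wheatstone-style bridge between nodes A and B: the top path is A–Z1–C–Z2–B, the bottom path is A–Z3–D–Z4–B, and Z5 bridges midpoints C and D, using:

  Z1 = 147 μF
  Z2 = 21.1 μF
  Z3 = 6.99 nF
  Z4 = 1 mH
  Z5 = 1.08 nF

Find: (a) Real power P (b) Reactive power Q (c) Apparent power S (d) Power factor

Step 1 — Angular frequency: ω = 2π·f = 2π·4880 = 3.066e+04 rad/s.
Step 2 — Component impedances:
  Z1: Z = 1/(jωC) = -j/(ω·C) = 0 - j0.2219 Ω
  Z2: Z = 1/(jωC) = -j/(ω·C) = 0 - j1.546 Ω
  Z3: Z = 1/(jωC) = -j/(ω·C) = 0 - j4666 Ω
  Z4: Z = jωL = j·3.066e+04·0.001 = 0 + j30.66 Ω
  Z5: Z = 1/(jωC) = -j/(ω·C) = 0 - j3.02e+04 Ω
Step 3 — Bridge requires nodal analysis (the Z5 bridge couples midpoints C and D, so the two paths cannot be reduced to a simple series/parallel combination). Setting node B to ground and injecting 1 A at node A, the 3-node admittance system at A, C, D solves to V_A = Z_AB = 0 - j1.767 Ω = 1.767∠-90.0° Ω.
Step 4 — Source phasor: V = 10.8∠30.0° V = 9.353 + j5.4 V.
Step 5 — Current: I = V / Z = -3.056 + j5.294 A = 6.113∠120.0° A.
Step 6 — Complex power: S = V·I* = 0 - j66.02 VA.
Step 7 — Real power: P = Re(S) = 0 W.
Step 8 — Reactive power: Q = Im(S) = -66.02 VAR.
Step 9 — Apparent power: |S| = 66.02 VA.
Step 10 — Power factor: PF = P/|S| = 0 (leading).

(a) P = 0 W  (b) Q = -66.02 VAR  (c) S = 66.02 VA  (d) PF = 0 (leading)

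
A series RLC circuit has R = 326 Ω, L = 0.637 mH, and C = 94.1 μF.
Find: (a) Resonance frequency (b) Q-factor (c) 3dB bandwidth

Step 1 — Resonance: ω₀ = 1/√(LC) = 1/√(0.000637·9.41e-05) = 4084 rad/s.
Step 2 — f₀ = ω₀/(2π) = 650.1 Hz.
Step 3 — Series Q: Q = ω₀L/R = 4084·0.000637/326 = 0.007981.
Step 4 — Bandwidth: Δω = ω₀/Q = 5.118e+05 rad/s; BW = Δω/(2π) = 8.145e+04 Hz.

(a) f₀ = 650.1 Hz  (b) Q = 0.007981  (c) BW = 8.145e+04 Hz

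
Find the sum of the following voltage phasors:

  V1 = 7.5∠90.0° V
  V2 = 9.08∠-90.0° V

Step 1 — Convert each phasor to rectangular form:
  V1 = 7.5·(cos(90.0°) + j·sin(90.0°)) = 0 + j7.5 V
  V2 = 9.08·(cos(-90.0°) + j·sin(-90.0°)) = 0 - j9.08 V
Step 2 — Sum components: V_total = 0 - j1.58 V.
Step 3 — Convert to polar: |V_total| = 1.58 V, ∠V_total = -90.0°.

V_total = 1.58∠-90.0° V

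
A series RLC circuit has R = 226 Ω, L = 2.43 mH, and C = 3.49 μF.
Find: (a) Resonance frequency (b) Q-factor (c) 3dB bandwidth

Step 1 — Resonance: ω₀ = 1/√(LC) = 1/√(0.00243·3.49e-06) = 1.086e+04 rad/s.
Step 2 — f₀ = ω₀/(2π) = 1728 Hz.
Step 3 — Series Q: Q = ω₀L/R = 1.086e+04·0.00243/226 = 0.1168.
Step 4 — Bandwidth: Δω = ω₀/Q = 9.3e+04 rad/s; BW = Δω/(2π) = 1.48e+04 Hz.

(a) f₀ = 1728 Hz  (b) Q = 0.1168  (c) BW = 1.48e+04 Hz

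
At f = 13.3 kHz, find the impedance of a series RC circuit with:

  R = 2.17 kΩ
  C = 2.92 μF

Step 1 — Angular frequency: ω = 2π·f = 2π·1.33e+04 = 8.357e+04 rad/s.
Step 2 — Component impedances:
  R: Z = R = 2170 Ω
  C: Z = 1/(jωC) = -j/(ω·C) = 0 - j4.098 Ω
Step 3 — Series combination: Z_total = R + C = 2170 - j4.098 Ω = 2170∠-0.1° Ω.

Z = 2170 - j4.098 Ω = 2170∠-0.1° Ω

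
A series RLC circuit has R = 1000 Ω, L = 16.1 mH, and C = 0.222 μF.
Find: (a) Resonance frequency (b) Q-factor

Step 1 — Resonance condition Im(Z)=0 gives ω₀ = 1/√(LC).
Step 2 — ω₀ = 1/√(0.0161·2.22e-07) = 1.673e+04 rad/s.
Step 3 — f₀ = ω₀/(2π) = 2662 Hz.
Step 4 — Series Q: Q = ω₀L/R = 1.673e+04·0.0161/1000 = 0.2693.

(a) f₀ = 2662 Hz  (b) Q = 0.2693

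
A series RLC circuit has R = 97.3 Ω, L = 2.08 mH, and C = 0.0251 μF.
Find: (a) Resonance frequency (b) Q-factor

Step 1 — Resonance condition Im(Z)=0 gives ω₀ = 1/√(LC).
Step 2 — ω₀ = 1/√(0.00208·2.51e-08) = 1.384e+05 rad/s.
Step 3 — f₀ = ω₀/(2π) = 2.203e+04 Hz.
Step 4 — Series Q: Q = ω₀L/R = 1.384e+05·0.00208/97.3 = 2.959.

(a) f₀ = 2.203e+04 Hz  (b) Q = 2.959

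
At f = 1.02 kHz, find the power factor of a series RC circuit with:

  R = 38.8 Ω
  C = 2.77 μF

Step 1 — Angular frequency: ω = 2π·f = 2π·1020 = 6409 rad/s.
Step 2 — Component impedances:
  R: Z = R = 38.8 Ω
  C: Z = 1/(jωC) = -j/(ω·C) = 0 - j56.33 Ω
Step 3 — Series combination: Z_total = R + C = 38.8 - j56.33 Ω = 68.4∠-55.4° Ω.
Step 4 — Power factor: PF = cos(φ) = Re(Z)/|Z| = 38.8/68.4 = 0.5673.
Step 5 — Type: Im(Z) = -56.33 ⇒ leading (phase φ = -55.4°).

PF = 0.5673 (leading, φ = -55.4°)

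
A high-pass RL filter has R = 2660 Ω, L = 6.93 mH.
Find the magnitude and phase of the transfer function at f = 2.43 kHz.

Step 1 — Angular frequency: ω = 2π·2430 = 1.527e+04 rad/s.
Step 2 — Transfer function: H(jω) = jωL/(R + jωL).
Step 3 — Numerator jωL = j·105.8; denominator R + jωL = 2660 + j105.8.
Step 4 — H = 0.00158 + j0.03971.
Step 5 — Magnitude: |H| = 0.03975 (-28.0 dB); phase: φ = 87.7°.

|H| = 0.03975 (-28.0 dB), φ = 87.7°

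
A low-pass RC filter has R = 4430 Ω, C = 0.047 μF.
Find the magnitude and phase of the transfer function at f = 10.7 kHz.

Step 1 — Angular frequency: ω = 2π·1.07e+04 = 6.723e+04 rad/s.
Step 2 — Transfer function: H(jω) = 1/(1 + jωRC).
Step 3 — Denominator: 1 + jωRC = 1 + j·6.723e+04·4430·4.7e-08 = 1 + j14.
Step 4 — H = 0.005078 - j0.07108.
Step 5 — Magnitude: |H| = 0.07126 (-22.9 dB); phase: φ = -85.9°.

|H| = 0.07126 (-22.9 dB), φ = -85.9°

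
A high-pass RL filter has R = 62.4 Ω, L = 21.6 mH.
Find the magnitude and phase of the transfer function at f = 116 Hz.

Step 1 — Angular frequency: ω = 2π·116 = 728.8 rad/s.
Step 2 — Transfer function: H(jω) = jωL/(R + jωL).
Step 3 — Numerator jωL = j·15.74; denominator R + jωL = 62.4 + j15.74.
Step 4 — H = 0.05984 + j0.2372.
Step 5 — Magnitude: |H| = 0.2446 (-12.2 dB); phase: φ = 75.8°.

|H| = 0.2446 (-12.2 dB), φ = 75.8°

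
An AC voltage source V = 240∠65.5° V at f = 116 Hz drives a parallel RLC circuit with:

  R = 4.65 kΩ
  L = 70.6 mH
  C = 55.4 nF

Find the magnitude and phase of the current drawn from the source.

Step 1 — Angular frequency: ω = 2π·f = 2π·116 = 728.8 rad/s.
Step 2 — Component impedances:
  R: Z = R = 4650 Ω
  L: Z = jωL = j·728.8·0.0706 = 0 + j51.46 Ω
  C: Z = 1/(jωC) = -j/(ω·C) = 0 - j2.477e+04 Ω
Step 3 — Parallel combination: 1/Z_total = 1/R + 1/L + 1/C; Z_total = 0.5717 + j51.56 Ω = 51.56∠89.4° Ω.
Step 4 — Source phasor: V = 240∠65.5° V = 99.53 + j218.4 V.
Step 5 — Ohm's law: I = V / Z_total = (99.53 + j218.4) / (0.5717 + j51.56) = 4.257 - j1.883 A.
Step 6 — Convert to polar: |I| = 4.655 A, ∠I = -23.9°.

I = 4.655∠-23.9° A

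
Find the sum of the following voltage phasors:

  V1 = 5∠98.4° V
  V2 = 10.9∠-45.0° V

Step 1 — Convert each phasor to rectangular form:
  V1 = 5·(cos(98.4°) + j·sin(98.4°)) = -0.7304 + j4.946 V
  V2 = 10.9·(cos(-45.0°) + j·sin(-45.0°)) = 7.707 - j7.707 V
Step 2 — Sum components: V_total = 6.977 - j2.761 V.
Step 3 — Convert to polar: |V_total| = 7.504 V, ∠V_total = -21.6°.

V_total = 7.504∠-21.6° V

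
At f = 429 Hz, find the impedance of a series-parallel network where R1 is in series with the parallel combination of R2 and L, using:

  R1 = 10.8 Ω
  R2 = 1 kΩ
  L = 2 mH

Step 1 — Angular frequency: ω = 2π·f = 2π·429 = 2695 rad/s.
Step 2 — Component impedances:
  R1: Z = R = 10.8 Ω
  R2: Z = R = 1000 Ω
  L: Z = jωL = j·2695·0.002 = 0 + j5.391 Ω
Step 3 — Parallel branch: R2 || L = 1/(1/R2 + 1/L) = 0.02906 + j5.391 Ω.
Step 4 — Series with R1: Z_total = R1 + (R2 || L) = 10.83 + j5.391 Ω = 12.1∠26.5° Ω.

Z = 10.83 + j5.391 Ω = 12.1∠26.5° Ω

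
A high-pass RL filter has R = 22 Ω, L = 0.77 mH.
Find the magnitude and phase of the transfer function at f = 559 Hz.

Step 1 — Angular frequency: ω = 2π·559 = 3512 rad/s.
Step 2 — Transfer function: H(jω) = jωL/(R + jωL).
Step 3 — Numerator jωL = j·2.704; denominator R + jωL = 22 + j2.704.
Step 4 — H = 0.01489 + j0.1211.
Step 5 — Magnitude: |H| = 0.122 (-18.3 dB); phase: φ = 83.0°.

|H| = 0.122 (-18.3 dB), φ = 83.0°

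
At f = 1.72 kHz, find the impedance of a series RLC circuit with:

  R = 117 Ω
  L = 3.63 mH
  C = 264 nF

Step 1 — Angular frequency: ω = 2π·f = 2π·1720 = 1.081e+04 rad/s.
Step 2 — Component impedances:
  R: Z = R = 117 Ω
  L: Z = jωL = j·1.081e+04·0.00363 = 0 + j39.23 Ω
  C: Z = 1/(jωC) = -j/(ω·C) = 0 - j350.5 Ω
Step 3 — Series combination: Z_total = R + L + C = 117 - j311.3 Ω = 332.5∠-69.4° Ω.

Z = 117 - j311.3 Ω = 332.5∠-69.4° Ω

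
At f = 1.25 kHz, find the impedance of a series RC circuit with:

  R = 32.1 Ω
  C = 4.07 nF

Step 1 — Angular frequency: ω = 2π·f = 2π·1250 = 7854 rad/s.
Step 2 — Component impedances:
  R: Z = R = 32.1 Ω
  C: Z = 1/(jωC) = -j/(ω·C) = 0 - j3.128e+04 Ω
Step 3 — Series combination: Z_total = R + C = 32.1 - j3.128e+04 Ω = 3.128e+04∠-89.9° Ω.

Z = 32.1 - j3.128e+04 Ω = 3.128e+04∠-89.9° Ω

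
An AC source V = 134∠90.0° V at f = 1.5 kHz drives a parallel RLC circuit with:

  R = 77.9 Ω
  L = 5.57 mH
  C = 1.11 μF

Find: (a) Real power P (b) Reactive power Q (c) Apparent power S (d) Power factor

Step 1 — Angular frequency: ω = 2π·f = 2π·1500 = 9425 rad/s.
Step 2 — Component impedances:
  R: Z = R = 77.9 Ω
  L: Z = jωL = j·9425·0.00557 = 0 + j52.5 Ω
  C: Z = 1/(jωC) = -j/(ω·C) = 0 - j95.59 Ω
Step 3 — Parallel combination: 1/Z_total = 1/R + 1/L + 1/C; Z_total = 53.82 + j36 Ω = 64.75∠33.8° Ω.
Step 4 — Source phasor: V = 134∠90.0° V = 0 + j134 V.
Step 5 — Current: I = V / Z = 1.151 + j1.72 A = 2.07∠56.2° A.
Step 6 — Complex power: S = V·I* = 230.5 + j154.2 VA.
Step 7 — Real power: P = Re(S) = 230.5 W.
Step 8 — Reactive power: Q = Im(S) = 154.2 VAR.
Step 9 — Apparent power: |S| = 277.3 VA.
Step 10 — Power factor: PF = P/|S| = 0.8312 (lagging).

(a) P = 230.5 W  (b) Q = 154.2 VAR  (c) S = 277.3 VA  (d) PF = 0.8312 (lagging)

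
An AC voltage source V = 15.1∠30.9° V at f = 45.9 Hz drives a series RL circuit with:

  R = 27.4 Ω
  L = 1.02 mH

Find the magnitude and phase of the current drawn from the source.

Step 1 — Angular frequency: ω = 2π·f = 2π·45.9 = 288.4 rad/s.
Step 2 — Component impedances:
  R: Z = R = 27.4 Ω
  L: Z = jωL = j·288.4·0.00102 = 0 + j0.2942 Ω
Step 3 — Series combination: Z_total = R + L = 27.4 + j0.2942 Ω = 27.4∠0.6° Ω.
Step 4 — Source phasor: V = 15.1∠30.9° V = 12.96 + j7.754 V.
Step 5 — Ohm's law: I = V / Z_total = (12.96 + j7.754) / (27.4 + j0.2942) = 0.4759 + j0.2779 A.
Step 6 — Convert to polar: |I| = 0.5511 A, ∠I = 30.3°.

I = 0.5511∠30.3° A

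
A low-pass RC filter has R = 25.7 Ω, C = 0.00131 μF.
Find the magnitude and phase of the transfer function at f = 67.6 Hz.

Step 1 — Angular frequency: ω = 2π·67.6 = 424.7 rad/s.
Step 2 — Transfer function: H(jω) = 1/(1 + jωRC).
Step 3 — Denominator: 1 + jωRC = 1 + j·424.7·25.7·1.31e-09 = 1 + j1.43e-05.
Step 4 — H = 1 - j1.43e-05.
Step 5 — Magnitude: |H| = 1 (-0.0 dB); phase: φ = -0.0°.

|H| = 1 (-0.0 dB), φ = -0.0°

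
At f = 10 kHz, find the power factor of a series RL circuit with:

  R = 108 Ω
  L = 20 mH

Step 1 — Angular frequency: ω = 2π·f = 2π·1e+04 = 6.283e+04 rad/s.
Step 2 — Component impedances:
  R: Z = R = 108 Ω
  L: Z = jωL = j·6.283e+04·0.02 = 0 + j1257 Ω
Step 3 — Series combination: Z_total = R + L = 108 + j1257 Ω = 1261∠85.1° Ω.
Step 4 — Power factor: PF = cos(φ) = Re(Z)/|Z| = 108/1261.3 = 0.08563.
Step 5 — Type: Im(Z) = 1257 ⇒ lagging (phase φ = 85.1°).

PF = 0.08563 (lagging, φ = 85.1°)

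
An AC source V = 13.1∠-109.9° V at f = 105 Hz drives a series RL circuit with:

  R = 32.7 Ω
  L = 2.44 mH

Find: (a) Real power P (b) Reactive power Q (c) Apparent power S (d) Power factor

Step 1 — Angular frequency: ω = 2π·f = 2π·105 = 659.7 rad/s.
Step 2 — Component impedances:
  R: Z = R = 32.7 Ω
  L: Z = jωL = j·659.7·0.00244 = 0 + j1.61 Ω
Step 3 — Series combination: Z_total = R + L = 32.7 + j1.61 Ω = 32.74∠2.8° Ω.
Step 4 — Source phasor: V = 13.1∠-109.9° V = -4.459 - j12.32 V.
Step 5 — Current: I = V / Z = -0.1545 - j0.3691 A = 0.4001∠-112.7° A.
Step 6 — Complex power: S = V·I* = 5.235 + j0.2577 VA.
Step 7 — Real power: P = Re(S) = 5.235 W.
Step 8 — Reactive power: Q = Im(S) = 0.2577 VAR.
Step 9 — Apparent power: |S| = 5.242 VA.
Step 10 — Power factor: PF = P/|S| = 0.9988 (lagging).

(a) P = 5.235 W  (b) Q = 0.2577 VAR  (c) S = 5.242 VA  (d) PF = 0.9988 (lagging)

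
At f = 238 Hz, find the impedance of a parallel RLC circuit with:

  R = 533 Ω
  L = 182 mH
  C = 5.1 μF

Step 1 — Angular frequency: ω = 2π·f = 2π·238 = 1495 rad/s.
Step 2 — Component impedances:
  R: Z = R = 533 Ω
  L: Z = jωL = j·1495·0.182 = 0 + j272.2 Ω
  C: Z = 1/(jωC) = -j/(ω·C) = 0 - j131.1 Ω
Step 3 — Parallel combination: 1/Z_total = 1/R + 1/L + 1/C; Z_total = 98.02 - j206.5 Ω = 228.6∠-64.6° Ω.

Z = 98.02 - j206.5 Ω = 228.6∠-64.6° Ω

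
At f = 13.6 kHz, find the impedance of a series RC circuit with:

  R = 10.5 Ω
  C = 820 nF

Step 1 — Angular frequency: ω = 2π·f = 2π·1.36e+04 = 8.545e+04 rad/s.
Step 2 — Component impedances:
  R: Z = R = 10.5 Ω
  C: Z = 1/(jωC) = -j/(ω·C) = 0 - j14.27 Ω
Step 3 — Series combination: Z_total = R + C = 10.5 - j14.27 Ω = 17.72∠-53.7° Ω.

Z = 10.5 - j14.27 Ω = 17.72∠-53.7° Ω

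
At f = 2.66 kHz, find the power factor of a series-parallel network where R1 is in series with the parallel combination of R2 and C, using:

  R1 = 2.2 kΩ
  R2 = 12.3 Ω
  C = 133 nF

Step 1 — Angular frequency: ω = 2π·f = 2π·2660 = 1.671e+04 rad/s.
Step 2 — Component impedances:
  R1: Z = R = 2200 Ω
  R2: Z = R = 12.3 Ω
  C: Z = 1/(jωC) = -j/(ω·C) = 0 - j449.9 Ω
Step 3 — Parallel branch: R2 || C = 1/(1/R2 + 1/C) = 12.29 - j0.336 Ω.
Step 4 — Series with R1: Z_total = R1 + (R2 || C) = 2212 - j0.336 Ω = 2212∠-0.0° Ω.
Step 5 — Power factor: PF = cos(φ) = Re(Z)/|Z| = 2212/2212 = 1.
Step 6 — Type: Im(Z) = -0.336 ⇒ leading (phase φ = -0.0°).

PF = 1 (leading, φ = -0.0°)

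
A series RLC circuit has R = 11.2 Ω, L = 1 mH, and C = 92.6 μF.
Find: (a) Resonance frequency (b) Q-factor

Step 1 — Resonance condition Im(Z)=0 gives ω₀ = 1/√(LC).
Step 2 — ω₀ = 1/√(0.001·9.26e-05) = 3286 rad/s.
Step 3 — f₀ = ω₀/(2π) = 523 Hz.
Step 4 — Series Q: Q = ω₀L/R = 3286·0.001/11.2 = 0.2934.

(a) f₀ = 523 Hz  (b) Q = 0.2934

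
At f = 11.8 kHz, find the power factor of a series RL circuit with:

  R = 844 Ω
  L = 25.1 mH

Step 1 — Angular frequency: ω = 2π·f = 2π·1.18e+04 = 7.414e+04 rad/s.
Step 2 — Component impedances:
  R: Z = R = 844 Ω
  L: Z = jωL = j·7.414e+04·0.0251 = 0 + j1861 Ω
Step 3 — Series combination: Z_total = R + L = 844 + j1861 Ω = 2043∠65.6° Ω.
Step 4 — Power factor: PF = cos(φ) = Re(Z)/|Z| = 844/2043.4 = 0.413.
Step 5 — Type: Im(Z) = 1861 ⇒ lagging (phase φ = 65.6°).

PF = 0.413 (lagging, φ = 65.6°)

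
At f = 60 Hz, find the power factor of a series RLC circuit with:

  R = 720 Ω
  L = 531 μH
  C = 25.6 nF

Step 1 — Angular frequency: ω = 2π·f = 2π·60 = 377 rad/s.
Step 2 — Component impedances:
  R: Z = R = 720 Ω
  L: Z = jωL = j·377·0.000531 = 0 + j0.2002 Ω
  C: Z = 1/(jωC) = -j/(ω·C) = 0 - j1.036e+05 Ω
Step 3 — Series combination: Z_total = R + L + C = 720 - j1.036e+05 Ω = 1.036e+05∠-89.6° Ω.
Step 4 — Power factor: PF = cos(φ) = Re(Z)/|Z| = 720/103619 = 0.006949.
Step 5 — Type: Im(Z) = -1.036e+05 ⇒ leading (phase φ = -89.6°).

PF = 0.006949 (leading, φ = -89.6°)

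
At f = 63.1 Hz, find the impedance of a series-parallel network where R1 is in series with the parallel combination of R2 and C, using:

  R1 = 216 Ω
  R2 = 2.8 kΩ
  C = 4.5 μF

Step 1 — Angular frequency: ω = 2π·f = 2π·63.1 = 396.5 rad/s.
Step 2 — Component impedances:
  R1: Z = R = 216 Ω
  R2: Z = R = 2800 Ω
  C: Z = 1/(jωC) = -j/(ω·C) = 0 - j560.5 Ω
Step 3 — Parallel branch: R2 || C = 1/(1/R2 + 1/C) = 107.9 - j538.9 Ω.
Step 4 — Series with R1: Z_total = R1 + (R2 || C) = 323.9 - j538.9 Ω = 628.7∠-59.0° Ω.

Z = 323.9 - j538.9 Ω = 628.7∠-59.0° Ω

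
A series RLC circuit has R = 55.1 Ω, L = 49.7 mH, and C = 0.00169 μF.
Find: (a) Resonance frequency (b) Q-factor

Step 1 — Resonance condition Im(Z)=0 gives ω₀ = 1/√(LC).
Step 2 — ω₀ = 1/√(0.0497·1.69e-09) = 1.091e+05 rad/s.
Step 3 — f₀ = ω₀/(2π) = 1.737e+04 Hz.
Step 4 — Series Q: Q = ω₀L/R = 1.091e+05·0.0497/55.1 = 98.42.

(a) f₀ = 1.737e+04 Hz  (b) Q = 98.42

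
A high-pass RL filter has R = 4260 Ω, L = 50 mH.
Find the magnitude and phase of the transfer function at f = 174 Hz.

Step 1 — Angular frequency: ω = 2π·174 = 1093 rad/s.
Step 2 — Transfer function: H(jω) = jωL/(R + jωL).
Step 3 — Numerator jωL = j·54.66; denominator R + jωL = 4260 + j54.66.
Step 4 — H = 0.0001646 + j0.01283.
Step 5 — Magnitude: |H| = 0.01283 (-37.8 dB); phase: φ = 89.3°.

|H| = 0.01283 (-37.8 dB), φ = 89.3°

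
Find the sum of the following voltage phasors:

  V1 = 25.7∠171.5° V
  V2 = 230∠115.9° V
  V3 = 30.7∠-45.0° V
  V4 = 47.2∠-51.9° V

Step 1 — Convert each phasor to rectangular form:
  V1 = 25.7·(cos(171.5°) + j·sin(171.5°)) = -25.42 + j3.799 V
  V2 = 230·(cos(115.9°) + j·sin(115.9°)) = -100.5 + j206.9 V
  V3 = 30.7·(cos(-45.0°) + j·sin(-45.0°)) = 21.71 - j21.71 V
  V4 = 47.2·(cos(-51.9°) + j·sin(-51.9°)) = 29.12 - j37.14 V
Step 2 — Sum components: V_total = -75.05 + j151.8 V.
Step 3 — Convert to polar: |V_total| = 169.4 V, ∠V_total = 116.3°.

V_total = 169.4∠116.3° V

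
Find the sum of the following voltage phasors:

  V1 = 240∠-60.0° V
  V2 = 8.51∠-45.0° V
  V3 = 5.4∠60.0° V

Step 1 — Convert each phasor to rectangular form:
  V1 = 240·(cos(-60.0°) + j·sin(-60.0°)) = 120 - j207.8 V
  V2 = 8.51·(cos(-45.0°) + j·sin(-45.0°)) = 6.017 - j6.017 V
  V3 = 5.4·(cos(60.0°) + j·sin(60.0°)) = 2.7 + j4.677 V
Step 2 — Sum components: V_total = 128.7 - j209.2 V.
Step 3 — Convert to polar: |V_total| = 245.6 V, ∠V_total = -58.4°.

V_total = 245.6∠-58.4° V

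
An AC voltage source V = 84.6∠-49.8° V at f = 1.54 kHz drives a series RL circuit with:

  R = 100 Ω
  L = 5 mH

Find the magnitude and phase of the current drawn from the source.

Step 1 — Angular frequency: ω = 2π·f = 2π·1540 = 9676 rad/s.
Step 2 — Component impedances:
  R: Z = R = 100 Ω
  L: Z = jωL = j·9676·0.005 = 0 + j48.38 Ω
Step 3 — Series combination: Z_total = R + L = 100 + j48.38 Ω = 111.1∠25.8° Ω.
Step 4 — Source phasor: V = 84.6∠-49.8° V = 54.61 - j64.62 V.
Step 5 — Ohm's law: I = V / Z_total = (54.61 - j64.62) / (100 + j48.38) = 0.1892 - j0.7377 A.
Step 6 — Convert to polar: |I| = 0.7616 A, ∠I = -75.6°.

I = 0.7616∠-75.6° A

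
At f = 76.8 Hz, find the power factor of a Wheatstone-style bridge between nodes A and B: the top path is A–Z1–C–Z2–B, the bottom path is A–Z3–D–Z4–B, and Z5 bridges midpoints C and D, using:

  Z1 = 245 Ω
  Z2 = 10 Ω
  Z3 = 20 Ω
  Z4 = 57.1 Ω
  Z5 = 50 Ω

Step 1 — Angular frequency: ω = 2π·f = 2π·76.8 = 482.5 rad/s.
Step 2 — Component impedances:
  Z1: Z = R = 245 Ω
  Z2: Z = R = 10 Ω
  Z3: Z = R = 20 Ω
  Z4: Z = R = 57.1 Ω
  Z5: Z = R = 50 Ω
Step 3 — Bridge requires nodal analysis (the Z5 bridge couples midpoints C and D, so the two paths cannot be reduced to a simple series/parallel combination). Setting node B to ground and injecting 1 A at node A, the 3-node admittance system at A, C, D solves to V_A = Z_AB = 42.55 Ω = 42.55∠0.0° Ω.
Step 4 — Power factor: PF = cos(φ) = Re(Z)/|Z| = 42.55/42.55 = 1.
Step 5 — Type: Im(Z) = 0 ⇒ unity (phase φ = 0.0°).

PF = 1 (unity, φ = 0.0°)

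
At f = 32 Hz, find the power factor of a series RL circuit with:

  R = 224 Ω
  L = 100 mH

Step 1 — Angular frequency: ω = 2π·f = 2π·32 = 201.1 rad/s.
Step 2 — Component impedances:
  R: Z = R = 224 Ω
  L: Z = jωL = j·201.1·0.1 = 0 + j20.11 Ω
Step 3 — Series combination: Z_total = R + L = 224 + j20.11 Ω = 224.9∠5.1° Ω.
Step 4 — Power factor: PF = cos(φ) = Re(Z)/|Z| = 224/224.9 = 0.996.
Step 5 — Type: Im(Z) = 20.11 ⇒ lagging (phase φ = 5.1°).

PF = 0.996 (lagging, φ = 5.1°)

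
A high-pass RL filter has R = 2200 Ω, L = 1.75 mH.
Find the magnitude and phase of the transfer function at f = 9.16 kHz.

Step 1 — Angular frequency: ω = 2π·9160 = 5.755e+04 rad/s.
Step 2 — Transfer function: H(jω) = jωL/(R + jωL).
Step 3 — Numerator jωL = j·100.7; denominator R + jωL = 2200 + j100.7.
Step 4 — H = 0.002092 + j0.04569.
Step 5 — Magnitude: |H| = 0.04573 (-26.8 dB); phase: φ = 87.4°.

|H| = 0.04573 (-26.8 dB), φ = 87.4°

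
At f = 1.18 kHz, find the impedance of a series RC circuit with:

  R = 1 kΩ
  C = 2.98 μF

Step 1 — Angular frequency: ω = 2π·f = 2π·1180 = 7414 rad/s.
Step 2 — Component impedances:
  R: Z = R = 1000 Ω
  C: Z = 1/(jωC) = -j/(ω·C) = 0 - j45.26 Ω
Step 3 — Series combination: Z_total = R + C = 1000 - j45.26 Ω = 1001∠-2.6° Ω.

Z = 1000 - j45.26 Ω = 1001∠-2.6° Ω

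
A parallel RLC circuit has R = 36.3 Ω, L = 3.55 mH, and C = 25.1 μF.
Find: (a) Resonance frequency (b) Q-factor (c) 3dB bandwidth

Step 1 — Resonance: ω₀ = 1/√(LC) = 1/√(0.00355·2.51e-05) = 3350 rad/s.
Step 2 — f₀ = ω₀/(2π) = 533.2 Hz.
Step 3 — Parallel Q: Q = R/(ω₀L) = 36.3/(3350·0.00355) = 3.052.
Step 4 — Bandwidth: Δω = ω₀/Q = 1098 rad/s; BW = Δω/(2π) = 174.7 Hz.

(a) f₀ = 533.2 Hz  (b) Q = 3.052  (c) BW = 174.7 Hz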